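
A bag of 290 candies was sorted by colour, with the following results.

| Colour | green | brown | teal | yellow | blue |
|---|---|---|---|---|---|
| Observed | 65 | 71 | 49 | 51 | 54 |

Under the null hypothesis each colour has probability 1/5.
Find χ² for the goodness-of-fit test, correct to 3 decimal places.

6.276

Expected count for each of the 5 categories: 290/5 = 58.
green: (65 − 58)²/58 = 49/58 = 0.8448
brown: (71 − 58)²/58 = 169/58 = 2.9138
teal: (49 − 58)²/58 = 81/58 = 1.3966
yellow: (51 − 58)²/58 = 49/58 = 0.8448
blue: (54 − 58)²/58 = 16/58 = 0.2759
Sum = 6.276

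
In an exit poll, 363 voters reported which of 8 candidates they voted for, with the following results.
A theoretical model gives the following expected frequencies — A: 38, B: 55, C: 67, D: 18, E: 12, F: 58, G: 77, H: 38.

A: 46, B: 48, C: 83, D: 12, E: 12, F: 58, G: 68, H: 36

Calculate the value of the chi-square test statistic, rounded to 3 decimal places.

9.553

A: (46 − 38)²/38 = 64/38 = 1.6842
B: (48 − 55)²/55 = 49/55 = 0.8909
C: (83 − 67)²/67 = 256/67 = 3.8209
D: (12 − 18)²/18 = 36/18 = 2.0000
E: (12 − 12)²/12 = 0/12 = 0.0000
F: (58 − 58)²/58 = 0/58 = 0.0000
G: (68 − 77)²/77 = 81/77 = 1.0519
H: (36 − 38)²/38 = 4/38 = 0.1053
Sum = 9.553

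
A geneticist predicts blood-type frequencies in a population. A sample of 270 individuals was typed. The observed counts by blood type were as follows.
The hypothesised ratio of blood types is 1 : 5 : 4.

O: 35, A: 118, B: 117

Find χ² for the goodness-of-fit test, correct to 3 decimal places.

5.261

Ratio total = 10. Expected counts: 270×1/10 = 27, 270×5/10 = 135, 270×4/10 = 108.
O: (35 − 27)²/27 = 64/27 = 2.3704
A: (118 − 135)²/135 = 289/135 = 2.1407
B: (117 − 108)²/108 = 81/108 = 0.7500
Sum = 5.261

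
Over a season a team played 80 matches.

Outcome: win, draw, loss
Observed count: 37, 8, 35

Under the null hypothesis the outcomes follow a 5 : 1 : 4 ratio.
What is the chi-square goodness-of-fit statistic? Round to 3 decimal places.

0.506

Ratio total = 10. Expected counts: 80×5/10 = 40, 80×1/10 = 8, 80×4/10 = 32.
win: (37 − 40)²/40 = 9/40 = 0.2250
draw: (8 − 8)²/8 = 0/8 = 0.0000
loss: (35 − 32)²/32 = 9/32 = 0.2813
Sum = 0.506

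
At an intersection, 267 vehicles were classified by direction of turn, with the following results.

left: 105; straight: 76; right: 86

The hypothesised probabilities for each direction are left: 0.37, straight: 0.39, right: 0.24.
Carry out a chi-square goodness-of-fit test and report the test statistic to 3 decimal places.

Expected counts E_i = n·p_i: 267×0.37 = 98.79, 267×0.39 = 104.13, 267×0.24 = 64.08.
cat           O        E   (O−E)²/E
left        105    98.79     0.3904
straight     76   104.13     7.5991
right        86    64.08     7.4982
Sum = 15.488

15.488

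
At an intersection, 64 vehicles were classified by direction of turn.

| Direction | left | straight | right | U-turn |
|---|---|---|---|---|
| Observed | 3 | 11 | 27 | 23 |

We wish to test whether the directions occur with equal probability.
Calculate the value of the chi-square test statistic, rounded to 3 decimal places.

22.750

Expected count for each of the 4 categories: 64/4 = 16.
left: (3 − 16)²/16 = 169/16 = 10.5625
straight: (11 − 16)²/16 = 25/16 = 1.5625
right: (27 − 16)²/16 = 121/16 = 7.5625
U-turn: (23 − 16)²/16 = 49/16 = 3.0625
Sum = 22.750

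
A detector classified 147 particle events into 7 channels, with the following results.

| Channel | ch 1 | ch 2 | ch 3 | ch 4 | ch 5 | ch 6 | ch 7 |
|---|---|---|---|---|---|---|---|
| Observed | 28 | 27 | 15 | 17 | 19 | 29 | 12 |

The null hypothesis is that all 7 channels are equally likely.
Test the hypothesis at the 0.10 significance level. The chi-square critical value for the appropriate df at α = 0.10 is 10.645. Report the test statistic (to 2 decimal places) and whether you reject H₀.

Expected count for each of the 7 categories: 147/7 = 21.
χ² = (28−21)²/21 + (27−21)²/21 + (15−21)²/21 + (17−21)²/21 + (19−21)²/21 + (29−21)²/21 + (12−21)²/21
   = 2.333 + 1.714 + 1.714 + 0.762 + 0.190 + 3.048 + 3.857
Sum = 13.62
df = 6. Since 13.62 > 10.645, we reject H₀.

13.62; reject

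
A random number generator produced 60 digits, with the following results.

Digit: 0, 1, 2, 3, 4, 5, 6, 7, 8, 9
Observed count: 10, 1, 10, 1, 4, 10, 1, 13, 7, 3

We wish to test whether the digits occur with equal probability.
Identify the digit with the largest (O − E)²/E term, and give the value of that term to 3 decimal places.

Under H₀ each category has probability 1/10, so each expected count is 60/10 = 6.
cat         O        E   (O−E)²/E
0          10        6     2.6667
1           1        6     4.1667
2          10        6     2.6667
3           1        6     4.1667
4           4        6     0.6667
5          10        6     2.6667
6           1        6     4.1667
7          13        6     8.1667
8           7        6     0.1667
9           3        6     1.5000
The largest term is for 7: 8.167.

7, 8.167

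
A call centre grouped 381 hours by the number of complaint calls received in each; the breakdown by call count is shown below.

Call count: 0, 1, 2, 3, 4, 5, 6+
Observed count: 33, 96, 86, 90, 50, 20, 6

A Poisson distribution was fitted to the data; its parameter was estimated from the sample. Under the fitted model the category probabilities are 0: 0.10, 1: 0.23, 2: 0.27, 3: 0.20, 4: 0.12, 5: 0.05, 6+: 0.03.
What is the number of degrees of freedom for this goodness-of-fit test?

There are k = 7 categories and 1 parameter estimated from the data, so df = 7 − 1 − 1 = 5.

5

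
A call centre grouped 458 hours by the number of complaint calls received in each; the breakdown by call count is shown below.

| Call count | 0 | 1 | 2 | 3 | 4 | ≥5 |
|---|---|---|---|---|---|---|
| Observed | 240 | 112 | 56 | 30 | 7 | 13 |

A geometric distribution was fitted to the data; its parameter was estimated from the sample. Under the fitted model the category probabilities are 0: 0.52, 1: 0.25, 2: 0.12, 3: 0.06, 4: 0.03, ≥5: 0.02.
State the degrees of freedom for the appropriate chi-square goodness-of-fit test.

There are k = 6 categories and 1 parameter estimated from the data, so df = 6 − 1 − 1 = 4.

4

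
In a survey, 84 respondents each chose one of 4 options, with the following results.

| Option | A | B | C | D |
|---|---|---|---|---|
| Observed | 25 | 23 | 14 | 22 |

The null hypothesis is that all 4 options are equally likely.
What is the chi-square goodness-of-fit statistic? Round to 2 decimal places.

3.33

Under H₀ each category has probability 1/4, so each expected count is 84/4 = 21.
χ² = (25−21)²/21 + (23−21)²/21 + (14−21)²/21 + (22−21)²/21
   = 0.762 + 0.190 + 2.333 + 0.048
Sum = 3.33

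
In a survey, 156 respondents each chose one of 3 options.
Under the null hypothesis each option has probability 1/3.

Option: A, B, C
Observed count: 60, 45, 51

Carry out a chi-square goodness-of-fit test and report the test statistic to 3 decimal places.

Expected count for each of the 3 categories: 156/3 = 52.
A: (60 − 52)²/52 = 64/52 = 1.2308
B: (45 − 52)²/52 = 49/52 = 0.9423
C: (51 − 52)²/52 = 1/52 = 0.0192
Sum = 2.192

2.192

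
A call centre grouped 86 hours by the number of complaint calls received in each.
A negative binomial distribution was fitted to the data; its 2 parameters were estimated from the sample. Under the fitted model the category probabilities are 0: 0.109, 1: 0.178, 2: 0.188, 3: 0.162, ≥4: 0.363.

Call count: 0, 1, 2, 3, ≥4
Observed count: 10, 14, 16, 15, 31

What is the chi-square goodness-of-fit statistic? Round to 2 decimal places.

Expected counts E_i = n·p_i: 86×0.109 = 9.374, 86×0.178 = 15.308, 86×0.188 = 16.168, 86×0.162 = 13.932, 86×0.363 = 31.218.
0: (10 − 9.374)²/9.374 = 0.391876/9.374 = 0.042
1: (14 − 15.308)²/15.308 = 1.710864/15.308 = 0.112
2: (16 − 16.168)²/16.168 = 0.028224/16.168 = 0.002
3: (15 − 13.932)²/13.932 = 1.140624/13.932 = 0.082
≥4: (31 − 31.218)²/31.218 = 0.047524/31.218 = 0.002
Sum = 0.24

0.24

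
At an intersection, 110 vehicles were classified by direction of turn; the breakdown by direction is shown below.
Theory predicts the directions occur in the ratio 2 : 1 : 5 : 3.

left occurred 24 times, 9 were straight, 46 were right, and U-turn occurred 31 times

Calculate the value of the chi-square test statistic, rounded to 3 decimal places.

1.253

Ratio total = 11. Expected counts: 110×2/11 = 20, 110×1/11 = 10, 110×5/11 = 50, 110×3/11 = 30.
cat           O        E   (O−E)²/E
left         24       20     0.8000
straight      9       10     0.1000
right        46       50     0.3200
U-turn       31       30     0.0333
Sum = 1.253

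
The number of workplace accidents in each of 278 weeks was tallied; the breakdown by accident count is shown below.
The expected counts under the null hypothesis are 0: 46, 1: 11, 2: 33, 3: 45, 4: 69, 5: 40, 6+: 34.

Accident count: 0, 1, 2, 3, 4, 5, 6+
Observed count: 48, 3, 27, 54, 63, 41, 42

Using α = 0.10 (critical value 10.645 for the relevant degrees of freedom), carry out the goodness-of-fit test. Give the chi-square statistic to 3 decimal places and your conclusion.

cat         O        E   (O−E)²/E
0          48       46     0.0870
1           3       11     5.8182
2          27       33     1.0909
3          54       45     1.8000
4          63       69     0.5217
5          41       40     0.0250
6+         42       34     1.8824
Sum = 11.225
df = 6. Since 11.225 > 10.645, we reject H₀.

11.225; reject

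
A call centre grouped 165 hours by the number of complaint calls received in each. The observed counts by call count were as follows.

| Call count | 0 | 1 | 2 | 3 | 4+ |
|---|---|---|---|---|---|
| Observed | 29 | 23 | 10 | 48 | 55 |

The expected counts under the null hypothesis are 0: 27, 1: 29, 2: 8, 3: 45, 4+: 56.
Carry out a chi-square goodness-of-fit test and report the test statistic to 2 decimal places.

2.11

cat         O        E   (O−E)²/E
0          29       27      0.148
1          23       29      1.241
2          10        8      0.500
3          48       45      0.200
4+         55       56      0.018
Sum = 2.11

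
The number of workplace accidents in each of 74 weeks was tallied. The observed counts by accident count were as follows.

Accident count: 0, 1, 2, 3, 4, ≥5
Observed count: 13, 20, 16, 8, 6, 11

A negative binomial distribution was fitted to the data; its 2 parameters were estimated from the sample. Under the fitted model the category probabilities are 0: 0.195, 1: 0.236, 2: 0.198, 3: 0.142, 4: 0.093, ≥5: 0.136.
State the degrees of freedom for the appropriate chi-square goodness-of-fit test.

3

There are k = 6 categories and 2 parameters estimated from the data, so df = 6 − 1 − 2 = 3.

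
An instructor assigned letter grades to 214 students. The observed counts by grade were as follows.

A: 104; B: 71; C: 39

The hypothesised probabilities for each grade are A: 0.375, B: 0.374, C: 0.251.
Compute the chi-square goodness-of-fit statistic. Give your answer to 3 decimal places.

12.080

Expected counts E_i = n·p_i: 214×0.375 = 80.25, 214×0.374 = 80.036, 214×0.251 = 53.714.
A: (104 − 80.25)²/80.25 = 564.0625/80.25 = 7.0288
B: (71 − 80.036)²/80.036 = 81.649296/80.036 = 1.0202
C: (39 − 53.714)²/53.714 = 216.501796/53.714 = 4.0306
Sum = 12.080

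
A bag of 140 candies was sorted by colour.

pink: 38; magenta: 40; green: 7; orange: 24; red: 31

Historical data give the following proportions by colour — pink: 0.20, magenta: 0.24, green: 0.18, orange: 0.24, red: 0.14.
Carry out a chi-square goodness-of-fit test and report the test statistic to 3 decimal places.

Expected counts E_i = n·p_i: 140×0.20 = 28, 140×0.24 = 33.6, 140×0.18 = 25.2, 140×0.24 = 33.6, 140×0.14 = 19.6.
pink: (38 − 28)²/28 = 100/28 = 3.5714
magenta: (40 − 33.6)²/33.6 = 40.96/33.6 = 1.2190
green: (7 − 25.2)²/25.2 = 331.24/25.2 = 13.1444
orange: (24 − 33.6)²/33.6 = 92.16/33.6 = 2.7429
red: (31 − 19.6)²/19.6 = 129.96/19.6 = 6.6306
Sum = 27.308

27.308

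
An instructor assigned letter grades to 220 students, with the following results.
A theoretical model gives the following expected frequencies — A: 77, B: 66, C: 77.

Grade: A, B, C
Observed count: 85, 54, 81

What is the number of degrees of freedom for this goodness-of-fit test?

There are k = 3 categories and no parameters were estimated from the data, so df = 3 − 1 = 2.

2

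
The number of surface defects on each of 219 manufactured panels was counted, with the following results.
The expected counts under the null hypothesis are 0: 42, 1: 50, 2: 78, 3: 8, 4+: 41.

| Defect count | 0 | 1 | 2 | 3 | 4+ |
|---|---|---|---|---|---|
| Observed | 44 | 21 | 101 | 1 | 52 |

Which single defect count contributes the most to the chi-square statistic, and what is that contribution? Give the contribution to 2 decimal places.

1, 16.82

0: (44 − 42)²/42 = 4/42 = 0.095
1: (21 − 50)²/50 = 841/50 = 16.820
2: (101 − 78)²/78 = 529/78 = 6.782
3: (1 − 8)²/8 = 49/8 = 6.125
4+: (52 − 41)²/41 = 121/41 = 2.951
The largest term is for 1: 16.82.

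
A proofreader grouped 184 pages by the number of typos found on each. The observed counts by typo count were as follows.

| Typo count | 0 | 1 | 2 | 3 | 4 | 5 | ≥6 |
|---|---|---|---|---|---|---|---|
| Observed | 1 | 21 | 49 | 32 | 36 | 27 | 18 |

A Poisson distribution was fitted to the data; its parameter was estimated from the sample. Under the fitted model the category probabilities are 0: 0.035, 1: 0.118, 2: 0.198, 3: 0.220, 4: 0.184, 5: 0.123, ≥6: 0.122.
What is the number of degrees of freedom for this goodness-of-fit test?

5

There are k = 7 categories and 1 parameter estimated from the data, so df = 7 − 1 − 1 = 5.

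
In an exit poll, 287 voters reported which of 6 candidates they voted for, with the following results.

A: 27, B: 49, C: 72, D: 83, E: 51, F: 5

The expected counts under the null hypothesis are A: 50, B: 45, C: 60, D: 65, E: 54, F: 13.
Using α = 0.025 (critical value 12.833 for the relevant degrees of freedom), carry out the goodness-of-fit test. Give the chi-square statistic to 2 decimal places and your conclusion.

23.41; reject

χ² = (27−50)²/50 + (49−45)²/45 + (72−60)²/60 + (83−65)²/65 + (51−54)²/54 + (5−13)²/13
   = 10.580 + 0.356 + 2.400 + 4.985 + 0.167 + 4.923
Sum = 23.41
df = 5. Since 23.41 > 12.833, we reject H₀.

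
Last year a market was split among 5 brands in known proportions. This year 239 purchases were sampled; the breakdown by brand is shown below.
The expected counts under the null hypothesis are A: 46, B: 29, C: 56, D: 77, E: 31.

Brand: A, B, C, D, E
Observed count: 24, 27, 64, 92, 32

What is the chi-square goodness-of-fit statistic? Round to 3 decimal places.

14.757

A: (24 − 46)²/46 = 484/46 = 10.5217
B: (27 − 29)²/29 = 4/29 = 0.1379
C: (64 − 56)²/56 = 64/56 = 1.1429
D: (92 − 77)²/77 = 225/77 = 2.9221
E: (32 − 31)²/31 = 1/31 = 0.0323
Sum = 14.757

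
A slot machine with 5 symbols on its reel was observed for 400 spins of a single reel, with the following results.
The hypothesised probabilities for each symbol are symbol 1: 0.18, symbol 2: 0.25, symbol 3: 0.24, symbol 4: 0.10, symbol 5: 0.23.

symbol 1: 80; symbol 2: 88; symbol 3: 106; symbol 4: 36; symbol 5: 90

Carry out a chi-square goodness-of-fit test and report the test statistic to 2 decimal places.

Expected counts E_i = n·p_i: 400×0.18 = 72, 400×0.25 = 100, 400×0.24 = 96, 400×0.10 = 40, 400×0.23 = 92.
χ² = (80−72)²/72 + (88−100)²/100 + (106−96)²/96 + (36−40)²/40 + (90−92)²/92
   = 0.889 + 1.440 + 1.042 + 0.400 + 0.043
Sum = 3.81

3.81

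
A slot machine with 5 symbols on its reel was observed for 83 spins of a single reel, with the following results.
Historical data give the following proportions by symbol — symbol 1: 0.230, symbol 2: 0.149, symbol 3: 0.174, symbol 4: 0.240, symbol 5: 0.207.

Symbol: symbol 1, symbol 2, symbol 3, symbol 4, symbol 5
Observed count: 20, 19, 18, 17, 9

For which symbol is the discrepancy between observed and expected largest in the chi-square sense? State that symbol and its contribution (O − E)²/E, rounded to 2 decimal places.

symbol 5, 3.90

Expected counts E_i = n·p_i: 83×0.230 = 19.09, 83×0.149 = 12.367, 83×0.174 = 14.442, 83×0.240 = 19.92, 83×0.207 = 17.181.
symbol 1: (20 − 19.09)²/19.09 = 0.8281/19.09 = 0.043
symbol 2: (19 − 12.367)²/12.367 = 43.996689/12.367 = 3.558
symbol 3: (18 − 14.442)²/14.442 = 12.659364/14.442 = 0.877
symbol 4: (17 − 19.92)²/19.92 = 8.5264/19.92 = 0.428
symbol 5: (9 − 17.181)²/17.181 = 66.928761/17.181 = 3.896
The largest term is for symbol 5: 3.90.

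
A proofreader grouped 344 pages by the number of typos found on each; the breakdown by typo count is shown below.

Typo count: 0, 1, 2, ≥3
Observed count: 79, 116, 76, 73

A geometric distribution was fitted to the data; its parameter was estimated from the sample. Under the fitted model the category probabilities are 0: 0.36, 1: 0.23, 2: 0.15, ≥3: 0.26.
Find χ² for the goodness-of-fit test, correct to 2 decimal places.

47.99

Expected counts E_i = n·p_i: 344×0.36 = 123.84, 344×0.23 = 79.12, 344×0.15 = 51.6, 344×0.26 = 89.44.
χ² = (79−123.84)²/123.84 + (116−79.12)²/79.12 + (76−51.6)²/51.6 + (73−89.44)²/89.44
   = 16.236 + 17.191 + 11.538 + 3.022
Sum = 47.99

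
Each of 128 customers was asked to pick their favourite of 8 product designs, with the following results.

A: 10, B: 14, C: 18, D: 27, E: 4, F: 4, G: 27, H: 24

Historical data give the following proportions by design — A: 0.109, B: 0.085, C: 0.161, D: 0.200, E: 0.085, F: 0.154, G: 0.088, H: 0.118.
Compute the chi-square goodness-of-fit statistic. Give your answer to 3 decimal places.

Expected counts E_i = n·p_i: 128×0.109 = 13.952, 128×0.085 = 10.88, 128×0.161 = 20.608, 128×0.200 = 25.6, 128×0.085 = 10.88, 128×0.154 = 19.712, 128×0.088 = 11.264, 128×0.118 = 15.104.
χ² = (10−13.952)²/13.952 + (14−10.88)²/10.88 + (18−20.608)²/20.608 + (27−25.6)²/25.6 + (4−10.88)²/10.88 + (4−19.712)²/19.712 + (27−11.264)²/11.264 + (24−15.104)²/15.104
   = 1.1194 + 0.8947 + 0.3300 + 0.0766 + 4.3506 + 12.5237 + 21.9835 + 5.2396
Sum = 46.518

46.518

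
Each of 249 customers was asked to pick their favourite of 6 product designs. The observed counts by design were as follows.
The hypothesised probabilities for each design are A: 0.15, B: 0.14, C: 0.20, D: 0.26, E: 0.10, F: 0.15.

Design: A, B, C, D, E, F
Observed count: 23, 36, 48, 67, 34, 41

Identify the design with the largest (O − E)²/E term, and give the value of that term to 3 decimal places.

A, 5.513

Expected counts E_i = n·p_i: 249×0.15 = 37.35, 249×0.14 = 34.86, 249×0.20 = 49.8, 249×0.26 = 64.74, 249×0.10 = 24.9, 249×0.15 = 37.35.
A: (23 − 37.35)²/37.35 = 205.9225/37.35 = 5.5133
B: (36 − 34.86)²/34.86 = 1.2996/34.86 = 0.0373
C: (48 − 49.8)²/49.8 = 3.24/49.8 = 0.0651
D: (67 − 64.74)²/64.74 = 5.1076/64.74 = 0.0789
E: (34 − 24.9)²/24.9 = 82.81/24.9 = 3.3257
F: (41 − 37.35)²/37.35 = 13.3225/37.35 = 0.3567
The largest term is for A: 5.513.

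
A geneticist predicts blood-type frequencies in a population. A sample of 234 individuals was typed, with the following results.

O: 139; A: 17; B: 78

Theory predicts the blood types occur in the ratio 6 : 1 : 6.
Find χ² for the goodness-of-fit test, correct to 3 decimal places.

17.287

Ratio total = 13. Expected counts: 234×6/13 = 108, 234×1/13 = 18, 234×6/13 = 108.
χ² = (139−108)²/108 + (17−18)²/18 + (78−108)²/108
   = 8.8981 + 0.0556 + 8.3333
Sum = 17.287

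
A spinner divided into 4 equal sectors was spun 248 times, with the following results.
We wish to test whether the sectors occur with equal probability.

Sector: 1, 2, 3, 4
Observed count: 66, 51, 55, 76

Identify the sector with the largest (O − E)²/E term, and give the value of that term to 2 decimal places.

4, 3.16

Under H₀ each category has probability 1/4, so each expected count is 248/4 = 62.
1: (66 − 62)²/62 = 16/62 = 0.258
2: (51 − 62)²/62 = 121/62 = 1.952
3: (55 − 62)²/62 = 49/62 = 0.790
4: (76 − 62)²/62 = 196/62 = 3.161
The largest term is for 4: 3.16.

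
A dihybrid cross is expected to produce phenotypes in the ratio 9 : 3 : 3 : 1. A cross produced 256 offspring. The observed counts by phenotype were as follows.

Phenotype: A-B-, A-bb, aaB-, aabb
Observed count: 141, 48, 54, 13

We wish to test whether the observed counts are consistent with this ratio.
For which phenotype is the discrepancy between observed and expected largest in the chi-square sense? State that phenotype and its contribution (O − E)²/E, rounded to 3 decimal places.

Ratio total = 16. Expected counts: 256×9/16 = 144, 256×3/16 = 48, 256×3/16 = 48, 256×1/16 = 16.
A-B-: (141 − 144)²/144 = 9/144 = 0.0625
A-bb: (48 − 48)²/48 = 0/48 = 0.0000
aaB-: (54 − 48)²/48 = 36/48 = 0.7500
aabb: (13 − 16)²/16 = 9/16 = 0.5625
The largest term is for aaB-: 0.750.

aaB-, 0.750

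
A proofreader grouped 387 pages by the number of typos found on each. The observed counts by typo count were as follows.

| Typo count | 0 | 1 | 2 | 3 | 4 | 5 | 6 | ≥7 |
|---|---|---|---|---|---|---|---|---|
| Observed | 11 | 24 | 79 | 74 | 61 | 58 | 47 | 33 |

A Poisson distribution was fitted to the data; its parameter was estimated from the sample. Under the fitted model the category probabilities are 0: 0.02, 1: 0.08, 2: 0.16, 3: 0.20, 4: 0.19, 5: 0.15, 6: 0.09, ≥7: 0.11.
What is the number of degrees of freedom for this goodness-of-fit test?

There are k = 8 categories and 1 parameter estimated from the data, so df = 8 − 1 − 1 = 6.

6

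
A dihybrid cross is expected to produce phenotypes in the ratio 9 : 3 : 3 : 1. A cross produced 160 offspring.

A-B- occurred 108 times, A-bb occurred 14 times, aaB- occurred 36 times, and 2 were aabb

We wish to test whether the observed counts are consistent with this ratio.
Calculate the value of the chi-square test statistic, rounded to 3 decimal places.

19.733

Ratio total = 16. Expected counts: 160×9/16 = 90, 160×3/16 = 30, 160×3/16 = 30, 160×1/16 = 10.
cat         O        E   (O−E)²/E
A-B-      108       90     3.6000
A-bb       14       30     8.5333
aaB-       36       30     1.2000
aabb        2       10     6.4000
Sum = 19.733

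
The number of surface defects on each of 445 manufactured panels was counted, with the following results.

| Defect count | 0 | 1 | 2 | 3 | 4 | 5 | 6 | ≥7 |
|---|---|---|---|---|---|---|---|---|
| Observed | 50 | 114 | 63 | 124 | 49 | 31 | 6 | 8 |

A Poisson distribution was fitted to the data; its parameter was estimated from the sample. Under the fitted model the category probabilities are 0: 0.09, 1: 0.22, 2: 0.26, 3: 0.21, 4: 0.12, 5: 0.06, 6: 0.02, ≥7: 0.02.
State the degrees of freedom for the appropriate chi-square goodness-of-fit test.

6

There are k = 8 categories and 1 parameter estimated from the data, so df = 8 − 1 − 1 = 6.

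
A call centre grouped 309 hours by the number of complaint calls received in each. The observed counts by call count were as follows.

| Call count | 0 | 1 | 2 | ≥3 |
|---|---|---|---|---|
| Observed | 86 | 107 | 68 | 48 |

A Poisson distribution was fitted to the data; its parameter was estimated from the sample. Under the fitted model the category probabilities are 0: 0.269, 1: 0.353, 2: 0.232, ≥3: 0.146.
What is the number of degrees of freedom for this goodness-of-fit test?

There are k = 4 categories and 1 parameter estimated from the data, so df = 4 − 1 − 1 = 2.

2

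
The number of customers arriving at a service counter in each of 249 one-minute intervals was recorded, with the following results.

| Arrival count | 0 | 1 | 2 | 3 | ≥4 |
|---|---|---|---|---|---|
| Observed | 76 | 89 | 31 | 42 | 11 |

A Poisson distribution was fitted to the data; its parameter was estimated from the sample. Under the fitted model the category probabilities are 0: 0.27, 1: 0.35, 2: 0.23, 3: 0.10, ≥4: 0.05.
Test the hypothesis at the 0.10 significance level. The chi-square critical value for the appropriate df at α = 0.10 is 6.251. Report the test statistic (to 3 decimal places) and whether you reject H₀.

25.146; reject

Expected counts E_i = n·p_i: 249×0.27 = 67.23, 249×0.35 = 87.15, 249×0.23 = 57.27, 249×0.10 = 24.9, 249×0.05 = 12.45.
χ² = (76−67.23)²/67.23 + (89−87.15)²/87.15 + (31−57.27)²/57.27 + (42−24.9)²/24.9 + (11−12.45)²/12.45
   = 1.1440 + 0.0393 + 12.0502 + 11.7434 + 0.1689
Sum = 25.146
df = 3. Since 25.146 > 6.251, we reject H₀.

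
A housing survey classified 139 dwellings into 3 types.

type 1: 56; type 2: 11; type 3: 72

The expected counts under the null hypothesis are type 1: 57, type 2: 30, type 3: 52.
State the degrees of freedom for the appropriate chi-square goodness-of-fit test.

There are k = 3 categories and no parameters were estimated from the data, so df = 3 − 1 = 2.

2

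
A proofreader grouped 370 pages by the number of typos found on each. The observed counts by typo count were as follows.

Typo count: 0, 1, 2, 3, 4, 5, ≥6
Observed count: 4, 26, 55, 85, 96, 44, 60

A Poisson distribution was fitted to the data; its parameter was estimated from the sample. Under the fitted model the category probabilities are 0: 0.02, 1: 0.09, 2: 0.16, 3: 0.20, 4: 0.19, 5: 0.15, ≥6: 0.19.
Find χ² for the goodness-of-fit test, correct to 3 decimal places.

18.383

Expected counts E_i = n·p_i: 370×0.02 = 7.4, 370×0.09 = 33.3, 370×0.16 = 59.2, 370×0.20 = 74, 370×0.19 = 70.3, 370×0.15 = 55.5, 370×0.19 = 70.3.
0: (4 − 7.4)²/7.4 = 11.56/7.4 = 1.5622
1: (26 − 33.3)²/33.3 = 53.29/33.3 = 1.6003
2: (55 − 59.2)²/59.2 = 17.64/59.2 = 0.2980
3: (85 − 74)²/74 = 121/74 = 1.6351
4: (96 − 70.3)²/70.3 = 660.49/70.3 = 9.3953
5: (44 − 55.5)²/55.5 = 132.25/55.5 = 2.3829
≥6: (60 − 70.3)²/70.3 = 106.09/70.3 = 1.5091
Sum = 18.383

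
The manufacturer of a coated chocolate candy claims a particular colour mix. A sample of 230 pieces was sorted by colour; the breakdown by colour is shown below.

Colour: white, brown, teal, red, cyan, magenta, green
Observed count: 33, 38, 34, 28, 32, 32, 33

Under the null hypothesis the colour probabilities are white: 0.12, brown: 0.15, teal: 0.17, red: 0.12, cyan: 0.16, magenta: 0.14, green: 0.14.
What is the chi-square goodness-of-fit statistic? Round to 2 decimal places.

2.73

Expected counts E_i = n·p_i: 230×0.12 = 27.6, 230×0.15 = 34.5, 230×0.17 = 39.1, 230×0.12 = 27.6, 230×0.16 = 36.8, 230×0.14 = 32.2, 230×0.14 = 32.2.
white: (33 − 27.6)²/27.6 = 29.16/27.6 = 1.057
brown: (38 − 34.5)²/34.5 = 12.25/34.5 = 0.355
teal: (34 − 39.1)²/39.1 = 26.01/39.1 = 0.665
red: (28 − 27.6)²/27.6 = 0.16/27.6 = 0.006
cyan: (32 − 36.8)²/36.8 = 23.04/36.8 = 0.626
magenta: (32 − 32.2)²/32.2 = 0.04/32.2 = 0.001
green: (33 − 32.2)²/32.2 = 0.64/32.2 = 0.020
Sum = 2.73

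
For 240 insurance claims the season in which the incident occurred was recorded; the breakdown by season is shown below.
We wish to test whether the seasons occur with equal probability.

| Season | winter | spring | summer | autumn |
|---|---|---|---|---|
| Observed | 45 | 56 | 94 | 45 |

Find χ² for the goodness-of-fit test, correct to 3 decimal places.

27.033

Expected count for each of the 4 categories: 240/4 = 60.
winter: (45 − 60)²/60 = 225/60 = 3.7500
spring: (56 − 60)²/60 = 16/60 = 0.2667
summer: (94 − 60)²/60 = 1156/60 = 19.2667
autumn: (45 − 60)²/60 = 225/60 = 3.7500
Sum = 27.033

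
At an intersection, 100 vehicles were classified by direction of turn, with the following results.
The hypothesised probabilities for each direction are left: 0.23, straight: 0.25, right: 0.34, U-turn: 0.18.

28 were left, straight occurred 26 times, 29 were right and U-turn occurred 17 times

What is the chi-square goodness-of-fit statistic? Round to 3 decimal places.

1.918

Expected counts E_i = n·p_i: 100×0.23 = 23, 100×0.25 = 25, 100×0.34 = 34, 100×0.18 = 18.
cat           O        E   (O−E)²/E
left         28       23     1.0870
straight     26       25     0.0400
right        29       34     0.7353
U-turn       17       18     0.0556
Sum = 1.918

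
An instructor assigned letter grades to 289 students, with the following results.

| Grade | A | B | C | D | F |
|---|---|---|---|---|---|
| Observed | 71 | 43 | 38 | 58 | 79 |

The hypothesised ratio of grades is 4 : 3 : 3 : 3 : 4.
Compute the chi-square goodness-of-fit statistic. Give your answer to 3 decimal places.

7.441

Ratio total = 17. Expected counts: 289×4/17 = 68, 289×3/17 = 51, 289×3/17 = 51, 289×3/17 = 51, 289×4/17 = 68.
χ² = (71−68)²/68 + (43−51)²/51 + (38−51)²/51 + (58−51)²/51 + (79−68)²/68
   = 0.1324 + 1.2549 + 3.3137 + 0.9608 + 1.7794
Sum = 7.441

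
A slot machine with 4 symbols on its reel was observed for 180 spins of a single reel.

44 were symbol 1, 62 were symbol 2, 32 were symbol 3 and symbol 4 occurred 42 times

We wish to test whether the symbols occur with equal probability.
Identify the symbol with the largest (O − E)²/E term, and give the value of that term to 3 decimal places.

symbol 2, 6.422

Expected count for each of the 4 categories: 180/4 = 45.
cat           O        E   (O−E)²/E
symbol 1     44       45     0.0222
symbol 2     62       45     6.4222
symbol 3     32       45     3.7556
symbol 4     42       45     0.2000
The largest term is for symbol 2: 6.422.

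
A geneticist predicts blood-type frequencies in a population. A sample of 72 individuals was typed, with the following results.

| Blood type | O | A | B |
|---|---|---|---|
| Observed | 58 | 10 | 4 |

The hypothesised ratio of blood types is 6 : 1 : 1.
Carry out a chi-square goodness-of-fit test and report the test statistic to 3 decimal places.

3.185

Ratio total = 8. Expected counts: 72×6/8 = 54, 72×1/8 = 9, 72×1/8 = 9.
O: (58 − 54)²/54 = 16/54 = 0.2963
A: (10 − 9)²/9 = 1/9 = 0.1111
B: (4 − 9)²/9 = 25/9 = 2.7778
Sum = 3.185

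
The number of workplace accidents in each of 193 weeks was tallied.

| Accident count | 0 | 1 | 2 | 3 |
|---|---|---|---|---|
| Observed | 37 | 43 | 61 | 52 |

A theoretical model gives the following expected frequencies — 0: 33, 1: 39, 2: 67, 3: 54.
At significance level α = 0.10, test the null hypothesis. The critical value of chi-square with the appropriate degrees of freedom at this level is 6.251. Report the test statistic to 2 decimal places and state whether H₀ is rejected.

χ² = (37−33)²/33 + (43−39)²/39 + (61−67)²/67 + (52−54)²/54
   = 0.485 + 0.410 + 0.537 + 0.074
Sum = 1.51
df = 3. Since 1.51 < 6.251, we do not reject H₀.

1.51; do not reject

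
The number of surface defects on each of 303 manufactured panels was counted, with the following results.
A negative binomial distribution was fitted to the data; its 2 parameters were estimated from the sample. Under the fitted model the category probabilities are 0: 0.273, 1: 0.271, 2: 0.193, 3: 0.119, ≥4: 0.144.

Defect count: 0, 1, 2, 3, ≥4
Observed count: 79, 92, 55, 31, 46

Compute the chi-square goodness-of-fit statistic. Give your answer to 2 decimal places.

2.40

Expected counts E_i = n·p_i: 303×0.273 = 82.719, 303×0.271 = 82.113, 303×0.193 = 58.479, 303×0.119 = 36.057, 303×0.144 = 43.632.
cat         O        E   (O−E)²/E
0          79   82.719      0.167
1          92   82.113      1.190
2          55   58.479      0.207
3          31   36.057      0.709
≥4         46   43.632      0.129
Sum = 2.40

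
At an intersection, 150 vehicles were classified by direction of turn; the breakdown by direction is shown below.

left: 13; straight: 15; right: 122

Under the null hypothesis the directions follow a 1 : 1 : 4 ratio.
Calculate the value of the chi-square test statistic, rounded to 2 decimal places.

Ratio total = 6. Expected counts: 150×1/6 = 25, 150×1/6 = 25, 150×4/6 = 100.
χ² = (13−25)²/25 + (15−25)²/25 + (122−100)²/100
   = 5.760 + 4.000 + 4.840
Sum = 14.60

14.60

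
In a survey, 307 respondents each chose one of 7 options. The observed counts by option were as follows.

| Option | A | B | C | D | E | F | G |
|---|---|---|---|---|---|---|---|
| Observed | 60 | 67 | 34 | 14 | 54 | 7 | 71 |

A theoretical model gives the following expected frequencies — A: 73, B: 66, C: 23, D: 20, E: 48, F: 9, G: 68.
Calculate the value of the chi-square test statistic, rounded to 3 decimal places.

10.718

χ² = (60−73)²/73 + (67−66)²/66 + (34−23)²/23 + (14−20)²/20 + (54−48)²/48 + (7−9)²/9 + (71−68)²/68
   = 2.3151 + 0.0152 + 5.2609 + 1.8000 + 0.7500 + 0.4444 + 0.1324
Sum = 10.718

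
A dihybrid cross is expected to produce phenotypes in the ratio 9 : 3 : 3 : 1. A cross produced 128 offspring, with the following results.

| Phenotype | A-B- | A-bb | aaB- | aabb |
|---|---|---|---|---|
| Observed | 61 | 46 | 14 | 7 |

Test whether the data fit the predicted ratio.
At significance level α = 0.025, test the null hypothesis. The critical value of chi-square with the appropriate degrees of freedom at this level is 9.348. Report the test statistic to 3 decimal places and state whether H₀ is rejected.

26.139; reject

Ratio total = 16. Expected counts: 128×9/16 = 72, 128×3/16 = 24, 128×3/16 = 24, 128×1/16 = 8.
A-B-: (61 − 72)²/72 = 121/72 = 1.6806
A-bb: (46 − 24)²/24 = 484/24 = 20.1667
aaB-: (14 − 24)²/24 = 100/24 = 4.1667
aabb: (7 − 8)²/8 = 1/8 = 0.1250
Sum = 26.139
df = 3. Since 26.139 > 9.348, we reject H₀.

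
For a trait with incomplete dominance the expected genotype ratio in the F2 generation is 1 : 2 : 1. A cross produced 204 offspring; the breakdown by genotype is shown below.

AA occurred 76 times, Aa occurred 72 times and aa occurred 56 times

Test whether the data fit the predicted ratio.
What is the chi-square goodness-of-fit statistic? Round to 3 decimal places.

21.569

Ratio total = 4. Expected counts: 204×1/4 = 51, 204×2/4 = 102, 204×1/4 = 51.
χ² = (76−51)²/51 + (72−102)²/102 + (56−51)²/51
   = 12.2549 + 8.8235 + 0.4902
Sum = 21.569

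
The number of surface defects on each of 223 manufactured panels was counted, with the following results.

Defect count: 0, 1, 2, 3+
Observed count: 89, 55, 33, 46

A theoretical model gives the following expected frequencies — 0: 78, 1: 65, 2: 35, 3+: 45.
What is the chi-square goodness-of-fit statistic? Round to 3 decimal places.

3.226

χ² = (89−78)²/78 + (55−65)²/65 + (33−35)²/35 + (46−45)²/45
   = 1.5513 + 1.5385 + 0.1143 + 0.0222
Sum = 3.226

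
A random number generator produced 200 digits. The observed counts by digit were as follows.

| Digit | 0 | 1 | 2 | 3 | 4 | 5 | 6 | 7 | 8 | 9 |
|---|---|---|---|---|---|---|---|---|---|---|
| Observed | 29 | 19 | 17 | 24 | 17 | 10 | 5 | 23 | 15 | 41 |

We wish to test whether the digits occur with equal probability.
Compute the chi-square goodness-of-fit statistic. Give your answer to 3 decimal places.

Under H₀ each category has probability 1/10, so each expected count is 200/10 = 20.
cat         O        E   (O−E)²/E
0          29       20     4.0500
1          19       20     0.0500
2          17       20     0.4500
3          24       20     0.8000
4          17       20     0.4500
5          10       20     5.0000
6           5       20    11.2500
7          23       20     0.4500
8          15       20     1.2500
9          41       20    22.0500
Sum = 45.800

45.800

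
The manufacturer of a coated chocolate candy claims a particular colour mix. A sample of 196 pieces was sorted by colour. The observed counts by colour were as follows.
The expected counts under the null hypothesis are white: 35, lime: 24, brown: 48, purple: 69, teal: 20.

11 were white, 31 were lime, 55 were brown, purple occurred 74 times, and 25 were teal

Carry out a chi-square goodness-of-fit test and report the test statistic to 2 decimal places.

white: (11 − 35)²/35 = 576/35 = 16.457
lime: (31 − 24)²/24 = 49/24 = 2.042
brown: (55 − 48)²/48 = 49/48 = 1.021
purple: (74 − 69)²/69 = 25/69 = 0.362
teal: (25 − 20)²/20 = 25/20 = 1.250
Sum = 21.13

21.13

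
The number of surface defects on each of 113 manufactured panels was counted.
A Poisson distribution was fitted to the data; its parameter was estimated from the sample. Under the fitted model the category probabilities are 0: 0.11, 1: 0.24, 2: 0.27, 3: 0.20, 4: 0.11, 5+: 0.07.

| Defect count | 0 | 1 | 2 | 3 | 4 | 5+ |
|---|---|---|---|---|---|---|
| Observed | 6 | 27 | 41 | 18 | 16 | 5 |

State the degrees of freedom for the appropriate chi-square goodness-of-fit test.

There are k = 6 categories and 1 parameter estimated from the data, so df = 6 − 1 − 1 = 4.

4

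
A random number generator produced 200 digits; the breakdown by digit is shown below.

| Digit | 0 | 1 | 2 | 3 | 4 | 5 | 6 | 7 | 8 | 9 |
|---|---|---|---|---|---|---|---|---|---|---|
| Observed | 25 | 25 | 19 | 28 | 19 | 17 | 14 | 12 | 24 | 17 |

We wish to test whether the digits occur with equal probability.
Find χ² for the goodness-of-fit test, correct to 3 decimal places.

12.500

Expected count for each of the 10 categories: 200/10 = 20.
0: (25 − 20)²/20 = 25/20 = 1.2500
1: (25 − 20)²/20 = 25/20 = 1.2500
2: (19 − 20)²/20 = 1/20 = 0.0500
3: (28 − 20)²/20 = 64/20 = 3.2000
4: (19 − 20)²/20 = 1/20 = 0.0500
5: (17 − 20)²/20 = 9/20 = 0.4500
6: (14 − 20)²/20 = 36/20 = 1.8000
7: (12 − 20)²/20 = 64/20 = 3.2000
8: (24 − 20)²/20 = 16/20 = 0.8000
9: (17 − 20)²/20 = 9/20 = 0.4500
Sum = 12.500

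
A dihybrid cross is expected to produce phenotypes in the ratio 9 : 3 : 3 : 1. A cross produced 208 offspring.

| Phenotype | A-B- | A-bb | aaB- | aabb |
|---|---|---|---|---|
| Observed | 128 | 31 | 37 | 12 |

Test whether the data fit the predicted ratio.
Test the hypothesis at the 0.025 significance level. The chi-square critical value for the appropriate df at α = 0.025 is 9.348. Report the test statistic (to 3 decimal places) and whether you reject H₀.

2.855; do not reject

Ratio total = 16. Expected counts: 208×9/16 = 117, 208×3/16 = 39, 208×3/16 = 39, 208×1/16 = 13.
cat         O        E   (O−E)²/E
A-B-      128      117     1.0342
A-bb       31       39     1.6410
aaB-       37       39     0.1026
aabb       12       13     0.0769
Sum = 2.855
df = 3. Since 2.855 < 9.348, we do not reject H₀.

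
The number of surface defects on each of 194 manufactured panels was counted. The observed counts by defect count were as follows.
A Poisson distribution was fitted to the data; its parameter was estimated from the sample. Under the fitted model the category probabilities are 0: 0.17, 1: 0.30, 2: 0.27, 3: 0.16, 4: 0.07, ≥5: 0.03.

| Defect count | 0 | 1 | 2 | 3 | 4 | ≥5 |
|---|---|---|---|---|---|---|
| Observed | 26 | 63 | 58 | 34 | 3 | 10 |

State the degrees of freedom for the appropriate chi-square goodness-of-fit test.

There are k = 6 categories and 1 parameter estimated from the data, so df = 6 − 1 − 1 = 4.

4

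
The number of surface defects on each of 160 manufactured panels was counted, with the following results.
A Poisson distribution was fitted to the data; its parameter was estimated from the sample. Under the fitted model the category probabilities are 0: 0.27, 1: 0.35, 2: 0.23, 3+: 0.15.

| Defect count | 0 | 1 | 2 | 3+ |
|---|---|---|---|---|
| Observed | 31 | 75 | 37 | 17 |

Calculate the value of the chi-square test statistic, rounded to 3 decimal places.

Expected counts E_i = n·p_i: 160×0.27 = 43.2, 160×0.35 = 56, 160×0.23 = 36.8, 160×0.15 = 24.
χ² = (31−43.2)²/43.2 + (75−56)²/56 + (37−36.8)²/36.8 + (17−24)²/24
   = 3.4454 + 6.4464 + 0.0011 + 2.0417
Sum = 11.935

11.935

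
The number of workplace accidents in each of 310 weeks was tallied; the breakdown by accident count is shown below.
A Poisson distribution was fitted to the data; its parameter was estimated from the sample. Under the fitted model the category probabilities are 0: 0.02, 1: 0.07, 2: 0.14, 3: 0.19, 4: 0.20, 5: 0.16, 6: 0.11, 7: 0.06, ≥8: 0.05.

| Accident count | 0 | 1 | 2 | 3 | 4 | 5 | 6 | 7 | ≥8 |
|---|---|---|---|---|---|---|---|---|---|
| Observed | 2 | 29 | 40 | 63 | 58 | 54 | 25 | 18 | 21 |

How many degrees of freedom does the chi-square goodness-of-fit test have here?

7

There are k = 9 categories and 1 parameter estimated from the data, so df = 9 − 1 − 1 = 7.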